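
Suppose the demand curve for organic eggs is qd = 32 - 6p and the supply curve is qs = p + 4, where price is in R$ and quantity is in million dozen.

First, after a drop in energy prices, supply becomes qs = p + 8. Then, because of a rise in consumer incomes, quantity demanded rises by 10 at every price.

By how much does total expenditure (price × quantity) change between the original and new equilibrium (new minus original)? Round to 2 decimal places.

Before the shock: 32 - 6p = p + 4 ⇒ 28 = 7p ⇒ p = 4, q = 8.
After the shift, demand is qd = 42 - 6p and supply is qs = p + 8.
New equilibrium: 42 - 6p = p + 8 ⇒ 34 = 7p ⇒ p = 34/7 ≈ 4.8571, q = 90/7 ≈ 12.8571.
Expenditure moves from 4×8 = 32 to 4.8571×12.8571 = 62.4490; change = +30.45.

+30.45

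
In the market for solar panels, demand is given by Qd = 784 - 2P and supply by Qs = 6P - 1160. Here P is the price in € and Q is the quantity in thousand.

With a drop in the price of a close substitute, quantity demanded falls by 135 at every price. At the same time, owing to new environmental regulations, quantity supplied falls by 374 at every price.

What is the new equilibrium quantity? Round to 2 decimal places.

Before the shock: 784 - 2P = 6P - 1160 ⇒ 1944 = 8P ⇒ P = 243, Q = 298.
After the shift, demand is Qd = 649 - 2P and supply is Qs = 6P - 1534.
Clearing the new market: 649 - 2P = 6P - 1534, so P = 272.875 and Q = 103.25.

103.25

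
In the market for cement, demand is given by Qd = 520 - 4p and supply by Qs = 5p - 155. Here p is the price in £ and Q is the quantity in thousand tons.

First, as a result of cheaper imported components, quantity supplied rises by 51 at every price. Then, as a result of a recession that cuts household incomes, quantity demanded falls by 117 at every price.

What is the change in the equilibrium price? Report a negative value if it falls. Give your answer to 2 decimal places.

-18.67

Before the shock: 520 - 4p = 5p - 155 ⇒ 675 = 9p ⇒ p = 75, Q = 220.
The shock moves the curves to Qd = 403 - 4p and Qs = 5p - 104.
Equate the new curves: 403 - 4p = 5p - 104, giving 507 = 9p, p = 169/3 ≈ 56.3333, Q = 533/3 ≈ 177.6667.
Δp = 56.3333 − 75 = -18.67.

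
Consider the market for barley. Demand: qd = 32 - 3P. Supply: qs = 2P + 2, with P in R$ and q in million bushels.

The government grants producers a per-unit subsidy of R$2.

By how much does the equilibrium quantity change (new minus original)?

+2.4

Solve the original market: 32 - 3P = 2P + 2, hence P = 6 and q = 14.
Since sellers receive the price plus the subsidy, the effective supply curve becomes qs = 2P + 6.
Clearing the new market: 32 - 3P = 2P + 6, so P = 5.2 and q = 16.4.
Δq = 16.4 − 14 = +2.4.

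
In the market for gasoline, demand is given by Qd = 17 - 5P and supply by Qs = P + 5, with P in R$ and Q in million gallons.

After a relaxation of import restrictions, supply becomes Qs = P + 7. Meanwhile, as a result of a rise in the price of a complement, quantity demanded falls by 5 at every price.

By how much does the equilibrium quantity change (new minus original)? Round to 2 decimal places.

+0.83

Before the shock: 17 - 5P = P + 5 ⇒ 12 = 6P ⇒ P = 2, Q = 7.
After the shift, demand is Qd = 12 - 5P and supply is Qs = P + 7.
Equate the new curves: 12 - 5P = P + 7, giving 5 = 6P, P = 5/6 ≈ 0.8333, Q = 47/6 ≈ 7.8333.
ΔQ = 7.8333 − 7 = +0.83.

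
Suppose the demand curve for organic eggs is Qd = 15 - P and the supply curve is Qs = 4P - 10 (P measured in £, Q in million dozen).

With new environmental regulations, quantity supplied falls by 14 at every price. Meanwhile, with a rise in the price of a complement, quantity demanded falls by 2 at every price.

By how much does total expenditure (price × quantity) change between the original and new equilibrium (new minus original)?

Original equilibrium: 15 - P = 4P - 10 gives 25 = 5P, so P = 5 and Q = 10.
After the shift, demand is Qd = 13 - P and supply is Qs = 4P - 24.
Setting them equal: 13 - P = 4P - 24 → 37 = 5P, so P = 7.4 and Q = 5.6.
Expenditure moves from 5×10 = 50 to 7.4×5.6 = 41.44; change = -8.56.

-8.56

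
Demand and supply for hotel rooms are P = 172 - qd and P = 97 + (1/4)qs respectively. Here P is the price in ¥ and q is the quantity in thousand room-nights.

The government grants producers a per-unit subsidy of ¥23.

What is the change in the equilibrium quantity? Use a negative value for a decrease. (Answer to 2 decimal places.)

Original equilibrium: 172 - P = 4P - 388 gives 560 = 5P, so P = 112 and q = 60.
Since sellers receive the price plus the subsidy, the effective supply curve becomes qs = 4P - 296.
Clearing the new market: 172 - P = 4P - 296, so P = 93.6 and q = 78.4.
Δq = 78.4 − 60 = +18.40.

+18.40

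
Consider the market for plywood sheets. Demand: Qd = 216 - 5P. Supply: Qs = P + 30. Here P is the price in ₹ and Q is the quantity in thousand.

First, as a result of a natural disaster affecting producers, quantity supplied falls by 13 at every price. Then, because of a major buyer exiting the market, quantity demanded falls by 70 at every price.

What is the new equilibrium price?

21.5

Initially, 216 - 5P = P + 30, so 186 = 6P and P = 31, Q = 61.
The shock moves the curves to Qd = 146 - 5P and Qs = P + 17.
Clearing the new market: 146 - 5P = P + 17, so P = 21.5 and Q = 38.5.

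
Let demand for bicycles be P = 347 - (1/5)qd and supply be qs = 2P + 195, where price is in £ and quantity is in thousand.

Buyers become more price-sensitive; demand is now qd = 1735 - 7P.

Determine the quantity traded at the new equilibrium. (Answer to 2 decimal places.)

537.22

Initially, 1735 - 5P = 2P + 195, so 1540 = 7P and P = 220, q = 635.
With the change applied: demand qd = 1735 - 7P, supply qs = 2P + 195.
Setting them equal: 1735 - 7P = 2P + 195 → 1540 = 9P, so P = 1540/9 ≈ 171.1111 and q = 4835/9 ≈ 537.2222.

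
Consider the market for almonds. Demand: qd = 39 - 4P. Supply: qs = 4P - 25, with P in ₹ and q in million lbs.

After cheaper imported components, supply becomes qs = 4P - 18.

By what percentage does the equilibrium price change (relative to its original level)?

Original equilibrium: 39 - 4P = 4P - 25 gives 64 = 8P, so P = 8 and q = 7.
The new curves are qd = 39 - 4P (demand) and qs = 4P - 18 (supply).
Equate the new curves: 39 - 4P = 4P - 18, giving 57 = 8P, P = 7.125, q = 10.5.
%ΔP = (7.125 − 8) / 8 × 100 = -10.9375%.

-10.9375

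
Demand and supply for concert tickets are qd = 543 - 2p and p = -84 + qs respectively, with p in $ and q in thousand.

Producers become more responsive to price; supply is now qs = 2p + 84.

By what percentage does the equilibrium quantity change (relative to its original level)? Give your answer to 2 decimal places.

+32.28

Original equilibrium: 543 - 2p = p + 84 gives 459 = 3p, so p = 153 and q = 237.
The shock moves the curves to qd = 543 - 2p and qs = 2p + 84.
Equate the new curves: 543 - 2p = 2p + 84, giving 459 = 4p, p = 114.75, q = 313.5.
%Δq = (313.5 − 237) / 237 × 100 = +32.28%.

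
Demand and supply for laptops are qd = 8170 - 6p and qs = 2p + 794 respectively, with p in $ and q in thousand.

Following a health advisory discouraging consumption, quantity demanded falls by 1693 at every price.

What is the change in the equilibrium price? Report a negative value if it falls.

Initially, 8170 - 6p = 2p + 794, so 7376 = 8p and p = 922, q = 2638.
After the shift, demand is qd = 6477 - 6p and supply is qs = 2p + 794.
Setting them equal: 6477 - 6p = 2p + 794 → 5683 = 8p, so p = 710.375 and q = 2214.75.
Δp = 710.375 − 922 = -211.625.

-211.625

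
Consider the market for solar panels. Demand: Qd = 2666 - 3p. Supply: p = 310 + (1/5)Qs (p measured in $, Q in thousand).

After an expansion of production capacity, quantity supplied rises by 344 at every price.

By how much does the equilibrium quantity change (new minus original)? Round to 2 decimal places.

Initially, 2666 - 3p = 5p - 1550, so 4216 = 8p and p = 527, Q = 1085.
After the shift, demand is Qd = 2666 - 3p and supply is Qs = 5p - 1206.
Clearing the new market: 2666 - 3p = 5p - 1206, so p = 484 and Q = 1214.
ΔQ = 1214 − 1085 = +129.00.

+129.00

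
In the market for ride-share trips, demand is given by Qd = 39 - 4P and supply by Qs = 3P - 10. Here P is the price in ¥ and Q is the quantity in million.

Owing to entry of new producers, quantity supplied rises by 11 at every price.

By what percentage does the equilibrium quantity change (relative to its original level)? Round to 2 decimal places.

Original equilibrium: 39 - 4P = 3P - 10 gives 49 = 7P, so P = 7 and Q = 11.
The shock moves the curves to Qd = 39 - 4P and Qs = 3P + 1.
Setting them equal: 39 - 4P = 3P + 1 → 38 = 7P, so P = 38/7 ≈ 5.4286 and Q = 121/7 ≈ 17.2857.
%ΔQ = (17.2857 − 11) / 11 × 100 = +57.14%.

+57.14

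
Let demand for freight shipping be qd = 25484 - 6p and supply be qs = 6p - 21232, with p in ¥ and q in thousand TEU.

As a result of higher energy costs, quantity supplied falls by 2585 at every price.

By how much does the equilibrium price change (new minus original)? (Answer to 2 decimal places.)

Solve the original market: 25484 - 6p = 6p - 21232, hence p = 3893 and q = 2126.
The new curves are qd = 25484 - 6p (demand) and qs = 6p - 23817 (supply).
Equate the new curves: 25484 - 6p = 6p - 23817, giving 49301 = 12p, p = 49301/12 ≈ 4108.4167, q = 833.5.
Δp = 4108.4167 − 3893 = +215.42.

+215.42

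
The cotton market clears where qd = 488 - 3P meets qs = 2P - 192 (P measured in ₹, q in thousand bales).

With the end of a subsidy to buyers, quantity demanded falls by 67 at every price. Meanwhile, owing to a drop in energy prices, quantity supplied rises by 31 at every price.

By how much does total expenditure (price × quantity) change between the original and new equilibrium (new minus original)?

Initially, 488 - 3P = 2P - 192, so 680 = 5P and P = 136, q = 80.
The new curves are qd = 421 - 3P (demand) and qs = 2P - 161 (supply).
New equilibrium: 421 - 3P = 2P - 161 ⇒ 582 = 5P ⇒ P = 116.4, q = 71.8.
Expenditure moves from 136×80 = 10880 to 116.4×71.8 = 8357.52; change = -2522.48.

-2522.48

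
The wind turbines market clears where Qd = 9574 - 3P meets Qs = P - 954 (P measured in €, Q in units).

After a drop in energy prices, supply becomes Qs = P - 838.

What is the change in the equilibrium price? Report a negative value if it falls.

Before the shock: 9574 - 3P = P - 954 ⇒ 10528 = 4P ⇒ P = 2632, Q = 1678.
After the shift, demand is Qd = 9574 - 3P and supply is Qs = P - 838.
Equate the new curves: 9574 - 3P = P - 838, giving 10412 = 4P, P = 2603, Q = 1765.
ΔP = 2603 − 2632 = -29.

-29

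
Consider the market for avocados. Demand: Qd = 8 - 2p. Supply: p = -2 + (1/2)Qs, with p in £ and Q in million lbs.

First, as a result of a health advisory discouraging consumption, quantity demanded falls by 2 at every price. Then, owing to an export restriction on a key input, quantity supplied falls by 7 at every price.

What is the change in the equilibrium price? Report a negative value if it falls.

+1.25

Initially, 8 - 2p = 2p + 4, so 4 = 4p and p = 1, Q = 6.
After the shift, demand is Qd = 6 - 2p and supply is Qs = 2p - 3.
New equilibrium: 6 - 2p = 2p - 3 ⇒ 9 = 4p ⇒ p = 2.25, Q = 1.5.
Δp = 2.25 − 1 = +1.25.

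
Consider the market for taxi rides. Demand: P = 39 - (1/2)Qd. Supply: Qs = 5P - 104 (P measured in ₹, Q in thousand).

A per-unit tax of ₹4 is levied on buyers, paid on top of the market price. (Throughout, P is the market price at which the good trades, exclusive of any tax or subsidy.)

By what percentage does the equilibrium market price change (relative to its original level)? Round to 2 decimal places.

-4.40

Original equilibrium: 78 - 2P = 5P - 104 gives 182 = 7P, so P = 26 and Q = 26.
Since buyers pay the price plus the tax, the effective demand curve becomes Qd = 70 - 2P.
Setting them equal: 70 - 2P = 5P - 104 → 174 = 7P, so P = 174/7 ≈ 24.8571 and Q = 142/7 ≈ 20.2857.
%ΔP = (24.8571 − 26) / 26 × 100 = -4.40%.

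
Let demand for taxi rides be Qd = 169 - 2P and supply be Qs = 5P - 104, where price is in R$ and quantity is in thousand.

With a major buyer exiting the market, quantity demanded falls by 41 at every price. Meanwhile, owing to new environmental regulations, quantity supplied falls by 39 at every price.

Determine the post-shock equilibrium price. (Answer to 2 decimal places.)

Original equilibrium: 169 - 2P = 5P - 104 gives 273 = 7P, so P = 39 and Q = 91.
The new curves are Qd = 128 - 2P (demand) and Qs = 5P - 143 (supply).
New equilibrium: 128 - 2P = 5P - 143 ⇒ 271 = 7P ⇒ P = 271/7 ≈ 38.7143, Q = 354/7 ≈ 50.5714.

38.71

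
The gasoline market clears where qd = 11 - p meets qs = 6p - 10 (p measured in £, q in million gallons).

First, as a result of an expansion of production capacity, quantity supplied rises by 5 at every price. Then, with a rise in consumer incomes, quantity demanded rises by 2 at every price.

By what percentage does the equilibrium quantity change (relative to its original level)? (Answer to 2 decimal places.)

+30.36

Solve the original market: 11 - p = 6p - 10, hence p = 3 and q = 8.
After the shift, demand is qd = 13 - p and supply is qs = 6p - 5.
Clearing the new market: 13 - p = 6p - 5, so p = 18/7 ≈ 2.5714 and q = 73/7 ≈ 10.4286.
%Δq = (10.4286 − 8) / 8 × 100 = +30.36%.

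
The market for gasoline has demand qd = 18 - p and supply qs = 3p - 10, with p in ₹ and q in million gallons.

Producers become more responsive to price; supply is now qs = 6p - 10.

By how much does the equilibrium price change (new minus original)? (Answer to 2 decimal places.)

-3.00

Original equilibrium: 18 - p = 3p - 10 gives 28 = 4p, so p = 7 and q = 11.
With the change applied: demand qd = 18 - p, supply qs = 6p - 10.
Setting them equal: 18 - p = 6p - 10 → 28 = 7p, so p = 4 and q = 14.
Δp = 4 − 7 = -3.00.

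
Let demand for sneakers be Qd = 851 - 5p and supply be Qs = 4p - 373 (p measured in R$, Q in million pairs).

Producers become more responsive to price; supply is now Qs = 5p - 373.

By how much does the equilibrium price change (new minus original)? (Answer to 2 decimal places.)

Before the shock: 851 - 5p = 4p - 373 ⇒ 1224 = 9p ⇒ p = 136, Q = 171.
With the change applied: demand Qd = 851 - 5p, supply Qs = 5p - 373.
Clearing the new market: 851 - 5p = 5p - 373, so p = 122.4 and Q = 239.
Δp = 122.4 − 136 = -13.60.

-13.60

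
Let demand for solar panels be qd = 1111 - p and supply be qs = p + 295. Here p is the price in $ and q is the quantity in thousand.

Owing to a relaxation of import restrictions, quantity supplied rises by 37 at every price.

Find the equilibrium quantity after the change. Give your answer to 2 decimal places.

Original equilibrium: 1111 - p = p + 295 gives 816 = 2p, so p = 408 and q = 703.
After the shift, demand is qd = 1111 - p and supply is qs = p + 332.
Equate the new curves: 1111 - p = p + 332, giving 779 = 2p, p = 389.5, q = 721.5.

721.50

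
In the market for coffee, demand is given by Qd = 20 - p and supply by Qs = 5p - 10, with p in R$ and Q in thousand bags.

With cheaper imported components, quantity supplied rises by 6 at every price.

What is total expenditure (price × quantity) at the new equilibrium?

64

Initially, 20 - p = 5p - 10, so 30 = 6p and p = 5, Q = 15.
After the shift, demand is Qd = 20 - p and supply is Qs = 5p - 4.
Equate the new curves: 20 - p = 5p - 4, giving 24 = 6p, p = 4, Q = 16.
New expenditure = 4 × 16 = 64.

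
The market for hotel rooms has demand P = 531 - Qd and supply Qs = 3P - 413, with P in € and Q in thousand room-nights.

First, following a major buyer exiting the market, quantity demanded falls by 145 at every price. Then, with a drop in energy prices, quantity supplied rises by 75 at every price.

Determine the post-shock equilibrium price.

181

Original equilibrium: 531 - P = 3P - 413 gives 944 = 4P, so P = 236 and Q = 295.
After the shift, demand is Qd = 386 - P and supply is Qs = 3P - 338.
Setting them equal: 386 - P = 3P - 338 → 724 = 4P, so P = 181 and Q = 205.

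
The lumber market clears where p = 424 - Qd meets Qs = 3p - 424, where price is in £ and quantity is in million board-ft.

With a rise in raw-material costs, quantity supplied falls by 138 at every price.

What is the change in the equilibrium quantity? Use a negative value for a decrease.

-34.5

Solve the original market: 424 - p = 3p - 424, hence p = 212 and Q = 212.
The shock moves the curves to Qd = 424 - p and Qs = 3p - 562.
Equate the new curves: 424 - p = 3p - 562, giving 986 = 4p, p = 246.5, Q = 177.5.
ΔQ = 177.5 − 212 = -34.5.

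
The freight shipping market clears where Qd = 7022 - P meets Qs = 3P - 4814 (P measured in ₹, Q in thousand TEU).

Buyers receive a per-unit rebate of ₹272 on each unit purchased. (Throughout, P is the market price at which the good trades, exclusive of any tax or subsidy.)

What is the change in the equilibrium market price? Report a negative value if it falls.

Before the shock: 7022 - P = 3P - 4814 ⇒ 11836 = 4P ⇒ P = 2959, Q = 4063.
Since buyers' out-of-pocket price is the market price minus the rebate, the effective demand curve becomes Qd = 7294 - P.
Setting them equal: 7294 - P = 3P - 4814 → 12108 = 4P, so P = 3027 and Q = 4267.
ΔP = 3027 − 2959 = +68.

+68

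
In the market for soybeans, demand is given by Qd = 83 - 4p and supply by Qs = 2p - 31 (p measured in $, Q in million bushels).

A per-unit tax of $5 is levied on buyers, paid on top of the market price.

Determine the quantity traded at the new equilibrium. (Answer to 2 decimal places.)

Original equilibrium: 83 - 4p = 2p - 31 gives 114 = 6p, so p = 19 and Q = 7.
Since buyers pay the price plus the tax, the effective demand curve becomes Qd = 63 - 4p.
Clearing the new market: 63 - 4p = 2p - 31, so p = 47/3 ≈ 15.6667 and Q = 1/3 ≈ 0.3333.

0.33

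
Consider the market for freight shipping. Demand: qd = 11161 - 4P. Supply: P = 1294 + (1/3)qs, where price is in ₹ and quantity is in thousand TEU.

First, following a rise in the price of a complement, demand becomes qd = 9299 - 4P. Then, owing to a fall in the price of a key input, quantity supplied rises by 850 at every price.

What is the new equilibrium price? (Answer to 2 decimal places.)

Solve the original market: 11161 - 4P = 3P - 3882, hence P = 2149 and q = 2565.
After the shift, demand is qd = 9299 - 4P and supply is qs = 3P - 3032.
New equilibrium: 9299 - 4P = 3P - 3032 ⇒ 12331 = 7P ⇒ P = 12331/7 ≈ 1761.5714, q = 15769/7 ≈ 2252.7143.

1761.57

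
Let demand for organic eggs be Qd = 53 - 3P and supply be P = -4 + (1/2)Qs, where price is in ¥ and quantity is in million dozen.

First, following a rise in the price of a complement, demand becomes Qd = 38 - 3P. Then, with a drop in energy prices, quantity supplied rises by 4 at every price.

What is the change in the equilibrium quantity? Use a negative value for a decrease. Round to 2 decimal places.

Solve the original market: 53 - 3P = 2P + 8, hence P = 9 and Q = 26.
The shock moves the curves to Qd = 38 - 3P and Qs = 2P + 12.
Setting them equal: 38 - 3P = 2P + 12 → 26 = 5P, so P = 5.2 and Q = 22.4.
ΔQ = 22.4 − 26 = -3.60.

-3.60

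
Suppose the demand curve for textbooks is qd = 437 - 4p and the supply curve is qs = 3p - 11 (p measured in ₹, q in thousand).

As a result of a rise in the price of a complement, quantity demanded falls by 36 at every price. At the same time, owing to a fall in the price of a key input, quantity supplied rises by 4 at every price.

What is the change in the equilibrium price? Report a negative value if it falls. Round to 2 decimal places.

-5.71

Initially, 437 - 4p = 3p - 11, so 448 = 7p and p = 64, q = 181.
The new curves are qd = 401 - 4p (demand) and qs = 3p - 7 (supply).
Clearing the new market: 401 - 4p = 3p - 7, so p = 408/7 ≈ 58.2857 and q = 1175/7 ≈ 167.8571.
Δp = 58.2857 − 64 = -5.71.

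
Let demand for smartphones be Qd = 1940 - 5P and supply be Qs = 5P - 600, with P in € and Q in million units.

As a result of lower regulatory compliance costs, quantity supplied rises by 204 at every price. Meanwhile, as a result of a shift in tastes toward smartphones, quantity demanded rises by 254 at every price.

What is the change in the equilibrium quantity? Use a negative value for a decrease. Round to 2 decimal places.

+229.00

Before the shock: 1940 - 5P = 5P - 600 ⇒ 2540 = 10P ⇒ P = 254, Q = 670.
The shock moves the curves to Qd = 2194 - 5P and Qs = 5P - 396.
Equate the new curves: 2194 - 5P = 5P - 396, giving 2590 = 10P, P = 259, Q = 899.
ΔQ = 899 − 670 = +229.00.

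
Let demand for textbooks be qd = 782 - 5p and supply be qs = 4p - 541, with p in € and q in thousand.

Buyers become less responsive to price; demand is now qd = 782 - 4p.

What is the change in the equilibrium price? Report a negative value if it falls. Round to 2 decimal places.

+18.38

Initially, 782 - 5p = 4p - 541, so 1323 = 9p and p = 147, q = 47.
After the shift, demand is qd = 782 - 4p and supply is qs = 4p - 541.
Clearing the new market: 782 - 4p = 4p - 541, so p = 165.375 and q = 120.5.
Δp = 165.375 − 147 = +18.38.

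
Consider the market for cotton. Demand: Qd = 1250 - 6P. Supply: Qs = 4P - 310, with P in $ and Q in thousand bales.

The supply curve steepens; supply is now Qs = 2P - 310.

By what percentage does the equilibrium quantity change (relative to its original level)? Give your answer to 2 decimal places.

-74.52

Solve the original market: 1250 - 6P = 4P - 310, hence P = 156 and Q = 314.
The shock moves the curves to Qd = 1250 - 6P and Qs = 2P - 310.
New equilibrium: 1250 - 6P = 2P - 310 ⇒ 1560 = 8P ⇒ P = 195, Q = 80.
%ΔQ = (80 − 314) / 314 × 100 = -74.52%.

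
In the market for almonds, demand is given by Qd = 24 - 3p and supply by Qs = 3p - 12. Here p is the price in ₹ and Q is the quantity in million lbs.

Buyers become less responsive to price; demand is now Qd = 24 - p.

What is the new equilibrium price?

Before the shock: 24 - 3p = 3p - 12 ⇒ 36 = 6p ⇒ p = 6, Q = 6.
After the shift, demand is Qd = 24 - p and supply is Qs = 3p - 12.
New equilibrium: 24 - p = 3p - 12 ⇒ 36 = 4p ⇒ p = 9, Q = 15.

9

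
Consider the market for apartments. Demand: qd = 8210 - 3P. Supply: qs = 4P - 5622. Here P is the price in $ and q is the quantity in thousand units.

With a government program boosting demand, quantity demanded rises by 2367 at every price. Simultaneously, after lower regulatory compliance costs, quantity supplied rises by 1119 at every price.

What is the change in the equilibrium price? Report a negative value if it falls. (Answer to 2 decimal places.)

Initially, 8210 - 3P = 4P - 5622, so 13832 = 7P and P = 1976, q = 2282.
With the change applied: demand qd = 10577 - 3P, supply qs = 4P - 4503.
New equilibrium: 10577 - 3P = 4P - 4503 ⇒ 15080 = 7P ⇒ P = 15080/7 ≈ 2154.2857, q = 28799/7 ≈ 4114.1429.
ΔP = 2154.2857 − 1976 = +178.29.

+178.29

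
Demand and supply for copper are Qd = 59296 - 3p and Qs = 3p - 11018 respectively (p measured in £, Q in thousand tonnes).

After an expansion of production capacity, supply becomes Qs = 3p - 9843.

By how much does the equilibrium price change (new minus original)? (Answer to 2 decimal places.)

-195.83

Original equilibrium: 59296 - 3p = 3p - 11018 gives 70314 = 6p, so p = 11719 and Q = 24139.
The shock moves the curves to Qd = 59296 - 3p and Qs = 3p - 9843.
Clearing the new market: 59296 - 3p = 3p - 9843, so p = 69139/6 ≈ 11523.1667 and Q = 24726.5.
Δp = 11523.1667 − 11719 = -195.83.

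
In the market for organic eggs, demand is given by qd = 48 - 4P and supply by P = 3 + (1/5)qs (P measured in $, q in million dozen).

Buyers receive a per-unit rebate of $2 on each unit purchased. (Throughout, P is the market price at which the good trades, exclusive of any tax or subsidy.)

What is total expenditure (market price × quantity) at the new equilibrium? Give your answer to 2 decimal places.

Before the shock: 48 - 4P = 5P - 15 ⇒ 63 = 9P ⇒ P = 7, q = 20.
Since buyers' out-of-pocket price is the market price minus the rebate, the effective demand curve becomes qd = 56 - 4P.
Setting them equal: 56 - 4P = 5P - 15 → 71 = 9P, so P = 71/9 ≈ 7.8889 and q = 220/9 ≈ 24.4444.
New expenditure = 7.8889 × 24.4444 = 192.84.

192.84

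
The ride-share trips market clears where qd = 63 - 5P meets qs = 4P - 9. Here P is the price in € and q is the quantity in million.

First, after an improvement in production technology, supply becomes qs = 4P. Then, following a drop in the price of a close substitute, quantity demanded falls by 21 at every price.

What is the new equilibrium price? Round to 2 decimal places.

Solve the original market: 63 - 5P = 4P - 9, hence P = 8 and q = 23.
After the shift, demand is qd = 42 - 5P and supply is qs = 4P.
Clearing the new market: 42 - 5P = 4P, so P = 14/3 ≈ 4.6667 and q = 56/3 ≈ 18.6667.

4.67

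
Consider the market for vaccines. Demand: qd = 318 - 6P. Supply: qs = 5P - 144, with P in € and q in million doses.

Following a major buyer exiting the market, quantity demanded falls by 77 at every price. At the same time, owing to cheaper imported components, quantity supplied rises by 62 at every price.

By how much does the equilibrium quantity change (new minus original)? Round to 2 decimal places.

-1.18

Solve the original market: 318 - 6P = 5P - 144, hence P = 42 and q = 66.
The new curves are qd = 241 - 6P (demand) and qs = 5P - 82 (supply).
New equilibrium: 241 - 6P = 5P - 82 ⇒ 323 = 11P ⇒ P = 323/11 ≈ 29.3636, q = 713/11 ≈ 64.8182.
Δq = 64.8182 − 66 = -1.18.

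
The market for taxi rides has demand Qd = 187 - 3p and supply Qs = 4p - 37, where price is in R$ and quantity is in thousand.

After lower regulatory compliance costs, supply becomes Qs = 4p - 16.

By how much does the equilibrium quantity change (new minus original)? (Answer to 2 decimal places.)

+9.00

Original equilibrium: 187 - 3p = 4p - 37 gives 224 = 7p, so p = 32 and Q = 91.
With the change applied: demand Qd = 187 - 3p, supply Qs = 4p - 16.
New equilibrium: 187 - 3p = 4p - 16 ⇒ 203 = 7p ⇒ p = 29, Q = 100.
ΔQ = 100 − 91 = +9.00.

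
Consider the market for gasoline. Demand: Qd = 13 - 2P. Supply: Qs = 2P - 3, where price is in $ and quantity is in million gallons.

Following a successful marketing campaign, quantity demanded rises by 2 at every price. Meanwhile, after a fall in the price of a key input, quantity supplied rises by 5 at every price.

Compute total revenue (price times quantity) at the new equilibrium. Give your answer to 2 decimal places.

Before the shock: 13 - 2P = 2P - 3 ⇒ 16 = 4P ⇒ P = 4, Q = 5.
The shock moves the curves to Qd = 15 - 2P and Qs = 2P + 2.
New equilibrium: 15 - 2P = 2P + 2 ⇒ 13 = 4P ⇒ P = 3.25, Q = 8.5.
New expenditure = 3.25 × 8.5 = 27.63.

27.63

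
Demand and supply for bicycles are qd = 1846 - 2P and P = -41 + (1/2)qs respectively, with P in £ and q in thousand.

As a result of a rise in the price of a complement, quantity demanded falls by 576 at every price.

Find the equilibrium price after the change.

Original equilibrium: 1846 - 2P = 2P + 82 gives 1764 = 4P, so P = 441 and q = 964.
With the change applied: demand qd = 1270 - 2P, supply qs = 2P + 82.
Clearing the new market: 1270 - 2P = 2P + 82, so P = 297 and q = 676.

297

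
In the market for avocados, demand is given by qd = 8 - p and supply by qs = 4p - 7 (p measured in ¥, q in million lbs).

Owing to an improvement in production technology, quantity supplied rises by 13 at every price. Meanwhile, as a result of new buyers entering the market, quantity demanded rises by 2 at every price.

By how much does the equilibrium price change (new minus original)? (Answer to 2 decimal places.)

-2.20

Initially, 8 - p = 4p - 7, so 15 = 5p and p = 3, q = 5.
With the change applied: demand qd = 10 - p, supply qs = 4p + 6.
Clearing the new market: 10 - p = 4p + 6, so p = 0.8 and q = 9.2.
Δp = 0.8 − 3 = -2.20.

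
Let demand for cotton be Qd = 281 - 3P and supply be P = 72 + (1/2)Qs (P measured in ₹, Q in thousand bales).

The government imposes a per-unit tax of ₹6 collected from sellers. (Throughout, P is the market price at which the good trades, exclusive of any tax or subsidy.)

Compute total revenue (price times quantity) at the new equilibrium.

1643.12

Original equilibrium: 281 - 3P = 2P - 144 gives 425 = 5P, so P = 85 and Q = 26.
Since sellers keep the price net of the tax, the effective supply curve becomes Qs = 2P - 156.
Setting them equal: 281 - 3P = 2P - 156 → 437 = 5P, so P = 87.4 and Q = 18.8.
New expenditure = 87.4 × 18.8 = 1643.12.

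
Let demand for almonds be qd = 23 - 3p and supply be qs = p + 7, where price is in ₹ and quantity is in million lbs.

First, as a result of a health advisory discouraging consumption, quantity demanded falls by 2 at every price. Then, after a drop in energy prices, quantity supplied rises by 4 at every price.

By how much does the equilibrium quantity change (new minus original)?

Initially, 23 - 3p = p + 7, so 16 = 4p and p = 4, q = 11.
The new curves are qd = 21 - 3p (demand) and qs = p + 11 (supply).
Setting them equal: 21 - 3p = p + 11 → 10 = 4p, so p = 2.5 and q = 13.5.
Δq = 13.5 − 11 = +2.5.

+2.5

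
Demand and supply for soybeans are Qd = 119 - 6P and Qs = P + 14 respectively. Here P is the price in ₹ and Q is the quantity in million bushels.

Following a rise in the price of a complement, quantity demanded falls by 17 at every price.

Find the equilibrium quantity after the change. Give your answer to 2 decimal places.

26.57

Solve the original market: 119 - 6P = P + 14, hence P = 15 and Q = 29.
With the change applied: demand Qd = 102 - 6P, supply Qs = P + 14.
Clearing the new market: 102 - 6P = P + 14, so P = 88/7 ≈ 12.5714 and Q = 186/7 ≈ 26.5714.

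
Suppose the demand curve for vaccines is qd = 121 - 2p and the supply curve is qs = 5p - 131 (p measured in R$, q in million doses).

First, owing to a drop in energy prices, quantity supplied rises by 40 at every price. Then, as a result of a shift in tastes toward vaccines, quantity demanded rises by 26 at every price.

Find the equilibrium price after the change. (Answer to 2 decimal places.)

34.00

Initially, 121 - 2p = 5p - 131, so 252 = 7p and p = 36, q = 49.
The new curves are qd = 147 - 2p (demand) and qs = 5p - 91 (supply).
Setting them equal: 147 - 2p = 5p - 91 → 238 = 7p, so p = 34 and q = 79.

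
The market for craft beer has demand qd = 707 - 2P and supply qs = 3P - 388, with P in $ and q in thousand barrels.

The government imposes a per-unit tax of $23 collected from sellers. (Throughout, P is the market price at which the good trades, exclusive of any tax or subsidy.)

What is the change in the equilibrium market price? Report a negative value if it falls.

+13.8

Original equilibrium: 707 - 2P = 3P - 388 gives 1095 = 5P, so P = 219 and q = 269.
Since sellers keep the price net of the tax, the effective supply curve becomes qs = 3P - 457.
Clearing the new market: 707 - 2P = 3P - 457, so P = 232.8 and q = 241.4.
ΔP = 232.8 − 219 = +13.8.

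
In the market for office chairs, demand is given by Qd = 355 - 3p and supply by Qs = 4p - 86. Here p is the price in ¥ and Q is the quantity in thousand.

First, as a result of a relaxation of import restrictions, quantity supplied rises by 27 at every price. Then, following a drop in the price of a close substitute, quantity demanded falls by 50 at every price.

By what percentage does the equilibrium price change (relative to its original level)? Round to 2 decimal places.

-17.46

Before the shock: 355 - 3p = 4p - 86 ⇒ 441 = 7p ⇒ p = 63, Q = 166.
With the change applied: demand Qd = 305 - 3p, supply Qs = 4p - 59.
Clearing the new market: 305 - 3p = 4p - 59, so p = 52 and Q = 149.
%Δp = (52 − 63) / 63 × 100 = -17.46%.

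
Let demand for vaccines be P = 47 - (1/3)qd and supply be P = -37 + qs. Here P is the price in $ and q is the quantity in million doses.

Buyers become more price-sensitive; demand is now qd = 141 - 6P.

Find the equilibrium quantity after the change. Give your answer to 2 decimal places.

Solve the original market: 141 - 3P = P + 37, hence P = 26 and q = 63.
After the shift, demand is qd = 141 - 6P and supply is qs = P + 37.
Clearing the new market: 141 - 6P = P + 37, so P = 104/7 ≈ 14.8571 and q = 363/7 ≈ 51.8571.

51.86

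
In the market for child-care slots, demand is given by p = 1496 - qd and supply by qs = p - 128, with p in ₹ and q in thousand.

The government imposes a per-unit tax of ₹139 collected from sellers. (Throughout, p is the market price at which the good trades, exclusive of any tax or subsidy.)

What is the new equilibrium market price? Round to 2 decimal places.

Initially, 1496 - p = p - 128, so 1624 = 2p and p = 812, q = 684.
Since sellers keep the price net of the tax, the effective supply curve becomes qs = p - 267.
New equilibrium: 1496 - p = p - 267 ⇒ 1763 = 2p ⇒ p = 881.5, q = 614.5.

881.50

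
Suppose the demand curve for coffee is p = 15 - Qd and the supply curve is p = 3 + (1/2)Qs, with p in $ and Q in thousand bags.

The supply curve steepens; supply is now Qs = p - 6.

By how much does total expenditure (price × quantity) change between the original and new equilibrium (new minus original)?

-8.75

Before the shock: 15 - p = 2p - 6 ⇒ 21 = 3p ⇒ p = 7, Q = 8.
With the change applied: demand Qd = 15 - p, supply Qs = p - 6.
New equilibrium: 15 - p = p - 6 ⇒ 21 = 2p ⇒ p = 10.5, Q = 4.5.
Expenditure moves from 7×8 = 56 to 10.5×4.5 = 47.25; change = -8.75.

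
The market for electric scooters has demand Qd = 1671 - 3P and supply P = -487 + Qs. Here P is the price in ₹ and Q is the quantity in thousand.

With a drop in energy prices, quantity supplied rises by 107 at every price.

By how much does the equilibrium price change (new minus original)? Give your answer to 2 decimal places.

Before the shock: 1671 - 3P = P + 487 ⇒ 1184 = 4P ⇒ P = 296, Q = 783.
The new curves are Qd = 1671 - 3P (demand) and Qs = P + 594 (supply).
Equate the new curves: 1671 - 3P = P + 594, giving 1077 = 4P, P = 269.25, Q = 863.25.
ΔP = 269.25 − 296 = -26.75.

-26.75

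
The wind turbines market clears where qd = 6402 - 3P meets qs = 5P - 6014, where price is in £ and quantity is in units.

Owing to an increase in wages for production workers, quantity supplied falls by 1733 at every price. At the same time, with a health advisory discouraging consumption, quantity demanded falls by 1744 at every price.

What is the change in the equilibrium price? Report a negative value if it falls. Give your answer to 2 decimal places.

-1.38

Initially, 6402 - 3P = 5P - 6014, so 12416 = 8P and P = 1552, q = 1746.
With the change applied: demand qd = 4658 - 3P, supply qs = 5P - 7747.
Setting them equal: 4658 - 3P = 5P - 7747 → 12405 = 8P, so P = 1550.625 and q = 6.125.
ΔP = 1550.625 − 1552 = -1.38.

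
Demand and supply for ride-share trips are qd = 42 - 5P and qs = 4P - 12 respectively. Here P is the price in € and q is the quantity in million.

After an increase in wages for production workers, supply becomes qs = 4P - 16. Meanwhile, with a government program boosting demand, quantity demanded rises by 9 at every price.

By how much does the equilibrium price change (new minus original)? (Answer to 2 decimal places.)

+1.44

Original equilibrium: 42 - 5P = 4P - 12 gives 54 = 9P, so P = 6 and q = 12.
The new curves are qd = 51 - 5P (demand) and qs = 4P - 16 (supply).
New equilibrium: 51 - 5P = 4P - 16 ⇒ 67 = 9P ⇒ P = 67/9 ≈ 7.4444, q = 124/9 ≈ 13.7778.
ΔP = 7.4444 − 6 = +1.44.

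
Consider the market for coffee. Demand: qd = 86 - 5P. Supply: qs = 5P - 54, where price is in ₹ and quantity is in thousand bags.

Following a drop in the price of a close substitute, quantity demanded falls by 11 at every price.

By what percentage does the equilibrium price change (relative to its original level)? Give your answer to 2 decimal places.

Initially, 86 - 5P = 5P - 54, so 140 = 10P and P = 14, q = 16.
With the change applied: demand qd = 75 - 5P, supply qs = 5P - 54.
Clearing the new market: 75 - 5P = 5P - 54, so P = 12.9 and q = 10.5.
%ΔP = (12.9 − 14) / 14 × 100 = -7.86%.

-7.86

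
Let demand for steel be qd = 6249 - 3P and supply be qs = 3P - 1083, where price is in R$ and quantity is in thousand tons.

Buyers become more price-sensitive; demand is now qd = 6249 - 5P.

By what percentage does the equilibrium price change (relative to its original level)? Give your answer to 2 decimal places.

Original equilibrium: 6249 - 3P = 3P - 1083 gives 7332 = 6P, so P = 1222 and q = 2583.
The shock moves the curves to qd = 6249 - 5P and qs = 3P - 1083.
New equilibrium: 6249 - 5P = 3P - 1083 ⇒ 7332 = 8P ⇒ P = 916.5, q = 1666.5.
%ΔP = (916.5 − 1222) / 1222 × 100 = -25.00%.

-25.00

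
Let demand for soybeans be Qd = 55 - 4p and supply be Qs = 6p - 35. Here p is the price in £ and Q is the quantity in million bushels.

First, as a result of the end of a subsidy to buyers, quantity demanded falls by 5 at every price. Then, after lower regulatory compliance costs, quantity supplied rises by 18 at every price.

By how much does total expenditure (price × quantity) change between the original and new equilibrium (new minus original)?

-15.56

Before the shock: 55 - 4p = 6p - 35 ⇒ 90 = 10p ⇒ p = 9, Q = 19.
The shock moves the curves to Qd = 50 - 4p and Qs = 6p - 17.
Setting them equal: 50 - 4p = 6p - 17 → 67 = 10p, so p = 6.7 and Q = 23.2.
Expenditure moves from 9×19 = 171 to 6.7×23.2 = 155.44; change = -15.56.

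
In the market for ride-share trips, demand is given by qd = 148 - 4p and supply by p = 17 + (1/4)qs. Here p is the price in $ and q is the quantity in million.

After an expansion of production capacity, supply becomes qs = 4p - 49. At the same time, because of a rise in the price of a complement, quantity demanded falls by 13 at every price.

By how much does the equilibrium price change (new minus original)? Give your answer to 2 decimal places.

Initially, 148 - 4p = 4p - 68, so 216 = 8p and p = 27, q = 40.
With the change applied: demand qd = 135 - 4p, supply qs = 4p - 49.
Equate the new curves: 135 - 4p = 4p - 49, giving 184 = 8p, p = 23, q = 43.
Δp = 23 − 27 = -4.00.

-4.00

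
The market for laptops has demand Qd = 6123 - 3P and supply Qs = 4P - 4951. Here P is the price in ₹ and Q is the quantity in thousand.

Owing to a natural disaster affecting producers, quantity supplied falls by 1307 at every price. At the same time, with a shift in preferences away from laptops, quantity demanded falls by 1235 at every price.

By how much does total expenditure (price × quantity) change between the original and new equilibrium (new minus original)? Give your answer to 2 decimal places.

Initially, 6123 - 3P = 4P - 4951, so 11074 = 7P and P = 1582, Q = 1377.
The shock moves the curves to Qd = 4888 - 3P and Qs = 4P - 6258.
Clearing the new market: 4888 - 3P = 4P - 6258, so P = 11146/7 ≈ 1592.2857 and Q = 778/7 ≈ 111.1429.
Expenditure moves from 1582×1377 = 2178414 to 1592.2857×111.1429 = 176971.1837; change = -2001442.82.

-2001442.82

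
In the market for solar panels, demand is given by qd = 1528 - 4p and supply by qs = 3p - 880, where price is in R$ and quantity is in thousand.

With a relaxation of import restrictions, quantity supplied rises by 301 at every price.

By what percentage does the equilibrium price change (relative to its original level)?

-12.5

Initially, 1528 - 4p = 3p - 880, so 2408 = 7p and p = 344, q = 152.
After the shift, demand is qd = 1528 - 4p and supply is qs = 3p - 579.
Clearing the new market: 1528 - 4p = 3p - 579, so p = 301 and q = 324.
%Δp = (301 − 344) / 344 × 100 = -12.5%.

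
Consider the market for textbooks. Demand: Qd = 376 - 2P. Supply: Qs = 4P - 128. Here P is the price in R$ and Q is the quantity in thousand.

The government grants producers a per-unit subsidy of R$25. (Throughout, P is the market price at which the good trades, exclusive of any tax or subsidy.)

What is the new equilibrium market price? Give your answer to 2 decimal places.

67.33

Initially, 376 - 2P = 4P - 128, so 504 = 6P and P = 84, Q = 208.
Since sellers receive the price plus the subsidy, the effective supply curve becomes Qs = 4P - 28.
Clearing the new market: 376 - 2P = 4P - 28, so P = 202/3 ≈ 67.3333 and Q = 724/3 ≈ 241.3333.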